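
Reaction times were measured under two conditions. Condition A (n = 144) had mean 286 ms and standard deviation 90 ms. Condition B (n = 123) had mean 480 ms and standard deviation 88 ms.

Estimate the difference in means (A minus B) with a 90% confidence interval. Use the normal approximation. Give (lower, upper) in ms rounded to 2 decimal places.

(-211.96, -176.04)

SE₁ = s₁/√n₁ = 90/√144 = 7.5000; SE₂ = 88/√123 = 7.9347.
Independent samples, unequal variances: SE_diff = √(SE₁² + SE₂²) = √(56.25 + 62.95946409) = 10.9183.
z* = 1.645, so margin of error = 1.645 × 10.9183 = 17.9606.
Difference in means = 286 − 480 = -194.0000.
-194.0000 ± 17.9606 → (-211.96, -176.04).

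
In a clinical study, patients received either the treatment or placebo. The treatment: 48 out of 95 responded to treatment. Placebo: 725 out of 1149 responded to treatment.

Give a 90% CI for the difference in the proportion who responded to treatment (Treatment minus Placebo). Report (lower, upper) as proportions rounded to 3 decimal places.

(-0.213, -0.038)

p̂₁ = 48/95 = 0.5053 and p̂₂ = 725/1149 = 0.6310.
SE₁ = √(p̂₁(1−p̂₁)/n₁) = √(0.5053·0.4947/95) = 0.05130; SE₂ = √(0.6310·0.3690/1149) = 0.01424.
Independent samples: SE of the difference = √(SE₁² + SE₂²) = √(0.00263169 + 0.0002027776) = 0.05324.
z* for 90% confidence is 1.645, so the margin of error is 1.645 × 0.05324 = 0.08758.
Point estimate p̂₁ − p̂₂ = 0.5053 − 0.6310 = -0.1257.
-0.1257 ± 0.08758 → (-0.213, -0.038).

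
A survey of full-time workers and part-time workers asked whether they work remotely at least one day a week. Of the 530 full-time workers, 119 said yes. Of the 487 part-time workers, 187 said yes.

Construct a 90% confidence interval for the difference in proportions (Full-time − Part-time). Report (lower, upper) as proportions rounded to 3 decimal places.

Sample proportions: 119/530 = 0.2245, 187/487 = 0.3840.
Each SE is √(p̂(1−p̂)/n): √(0.2245·0.7755/530) = 0.01812 and √(0.3840·0.6160/487) = 0.02204.
SE(p̂₁ − p̂₂) = √(SE₁² + SE₂²) = √(0.0003283344 + 0.0004857616) = 0.02853, since the two samples are independent.
At 90% confidence z* = 1.645; margin = 1.645 × 0.02853 = 0.04693.
The difference is 0.2245 − 0.3840 = -0.1595, so the interval is -0.1595 ± 0.04693 = (-0.206, -0.113).

(-0.206, -0.113)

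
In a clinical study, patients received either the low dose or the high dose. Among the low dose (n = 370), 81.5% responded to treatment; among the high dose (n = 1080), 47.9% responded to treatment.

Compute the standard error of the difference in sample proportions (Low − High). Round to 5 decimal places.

0.02527

Each SE is √(p̂(1−p̂)/n): √(0.8150·0.1850/370) = 0.02019 and √(0.4790·0.5210/1080) = 0.01520.
SE(p̂₁ − p̂₂) = √(SE₁² + SE₂²) = √(0.0004076361 + 0.00023104) = 0.02527, since the two samples are independent.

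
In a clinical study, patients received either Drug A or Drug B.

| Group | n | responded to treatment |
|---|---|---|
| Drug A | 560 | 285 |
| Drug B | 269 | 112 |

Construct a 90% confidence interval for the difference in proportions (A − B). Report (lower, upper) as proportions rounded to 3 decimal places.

First, p̂₁ = 285/560 = 0.5089; p̂₂ = 112/269 = 0.4164.
The two standard errors are √(0.5089×0.4911/560) = 0.02113 and √(0.4164×0.5836/269) = 0.03006.
Because the samples are independent, SE_diff = √(0.02113² + 0.03006²) = 0.03674.
Using z* = 1.645 for 90%, ME = 1.645 × 0.03674 = 0.06044.
p̂₁ − p̂₂ = 0.0925; interval 0.0925 ± 0.06044 gives (0.032, 0.153).

(0.032, 0.153)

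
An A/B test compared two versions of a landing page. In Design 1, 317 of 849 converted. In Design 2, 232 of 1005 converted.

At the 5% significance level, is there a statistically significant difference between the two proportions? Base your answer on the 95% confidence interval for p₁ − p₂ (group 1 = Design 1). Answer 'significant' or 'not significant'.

significant

p̂₁ = 317/849 = 0.3734 and p̂₂ = 232/1005 = 0.2308.
SE₁ = √(p̂₁(1−p̂₁)/n₁) = √(0.3734·0.6266/849) = 0.01660; SE₂ = √(0.2308·0.7692/1005) = 0.01329.
Independent samples: SE of the difference = √(SE₁² + SE₂²) = √(0.00027556 + 0.0001766241) = 0.02126.
z* for 95% confidence is 1.960, so the margin of error is 1.960 × 0.02126 = 0.04167.
Point estimate p̂₁ − p̂₂ = 0.3734 − 0.2308 = 0.1426.
0.1426 ± 0.04167 → (0.10093, 0.18427).
The interval (0.10093, 0.18427) does not contain 0, so the difference is significant.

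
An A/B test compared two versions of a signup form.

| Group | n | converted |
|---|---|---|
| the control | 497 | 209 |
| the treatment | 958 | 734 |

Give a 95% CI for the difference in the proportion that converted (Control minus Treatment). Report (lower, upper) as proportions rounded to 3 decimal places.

(-0.397, -0.295)

p̂₁ = 209/497 = 0.4205 and p̂₂ = 734/958 = 0.7662.
SE₁ = √(p̂₁(1−p̂₁)/n₁) = √(0.4205·0.5795/497) = 0.02214; SE₂ = √(0.7662·0.2338/958) = 0.01367.
Independent samples: SE of the difference = √(SE₁² + SE₂²) = √(0.0004901796 + 0.0001868689) = 0.02602.
z* for 95% confidence is 1.960, so the margin of error is 1.960 × 0.02602 = 0.05100.
Point estimate p̂₁ − p̂₂ = 0.4205 − 0.7662 = -0.3457.
-0.3457 ± 0.05100 → (-0.397, -0.295).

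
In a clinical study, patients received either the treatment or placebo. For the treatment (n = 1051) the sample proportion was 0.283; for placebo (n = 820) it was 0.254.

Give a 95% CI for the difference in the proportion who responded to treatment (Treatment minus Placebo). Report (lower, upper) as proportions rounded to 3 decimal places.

Each SE is √(p̂(1−p̂)/n): √(0.2830·0.7170/1051) = 0.01389 and √(0.2540·0.7460/820) = 0.01520.
SE(p̂₁ − p̂₂) = √(SE₁² + SE₂²) = √(0.0001929321 + 0.00023104) = 0.02059, since the two samples are independent.
At 95% confidence z* = 1.960; margin = 1.960 × 0.02059 = 0.04036.
The difference is 0.2830 − 0.2540 = 0.0290, so the interval is 0.0290 ± 0.04036 = (-0.011, 0.069).

(-0.011, 0.069)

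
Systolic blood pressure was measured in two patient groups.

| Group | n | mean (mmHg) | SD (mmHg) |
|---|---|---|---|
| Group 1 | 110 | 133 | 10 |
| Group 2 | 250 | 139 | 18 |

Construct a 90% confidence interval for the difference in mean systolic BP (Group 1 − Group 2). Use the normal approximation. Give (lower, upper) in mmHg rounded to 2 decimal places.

SE₁ = s₁/√n₁ = 10/√110 = 0.9535; SE₂ = 18/√250 = 1.1384.
Independent samples, unequal variances: SE_diff = √(SE₁² + SE₂²) = √(0.90916225 + 1.29595456) = 1.4850.
z* = 1.645, so margin of error = 1.645 × 1.4850 = 2.4428.
Difference in means = 133 − 139 = -6.0000.
-6.0000 ± 2.4428 → (-8.44, -3.56).

(-8.44, -3.56)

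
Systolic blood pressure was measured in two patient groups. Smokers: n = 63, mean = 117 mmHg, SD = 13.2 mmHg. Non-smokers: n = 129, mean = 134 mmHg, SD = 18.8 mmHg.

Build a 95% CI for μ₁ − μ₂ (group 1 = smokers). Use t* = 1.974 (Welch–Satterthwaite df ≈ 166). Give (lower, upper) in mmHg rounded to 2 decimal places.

Per-group SEs: s₁/√n₁ = 13.2/√63 = 1.6630, s₂/√n₂ = 18.8/√129 = 1.6552.
Unpooled SE of the difference: √(2.765569 + 2.73968704) = 2.3463.
Margin of error = t* · SE = 1.974 × 2.3463 = 4.6316.
x̄₁ − x̄₂ = 117 − 134 = -17.0000.
CI: -17.0000 ± 4.6316 = (-21.63, -12.37).

(-21.63, -12.37)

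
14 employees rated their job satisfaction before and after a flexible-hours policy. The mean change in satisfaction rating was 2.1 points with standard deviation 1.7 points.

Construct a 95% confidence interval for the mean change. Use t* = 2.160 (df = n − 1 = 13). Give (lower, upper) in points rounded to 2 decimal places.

(1.12, 3.08)

Paired design: SE = s_d/√n = 1.7/√14 = 0.4543.
t* = 2.160; margin of error = 2.160 × 0.4543 = 0.9813.
2.1 ± 0.9813 → (1.12, 3.08).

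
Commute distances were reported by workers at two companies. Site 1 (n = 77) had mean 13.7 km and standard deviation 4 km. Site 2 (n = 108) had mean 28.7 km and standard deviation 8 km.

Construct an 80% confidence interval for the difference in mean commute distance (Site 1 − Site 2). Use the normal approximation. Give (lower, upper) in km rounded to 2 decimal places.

(-16.15, -13.85)

SE₁ = s₁/√n₁ = 4/√77 = 0.4558; SE₂ = 8/√108 = 0.7698.
Independent samples, unequal variances: SE_diff = √(SE₁² + SE₂²) = √(0.20775364 + 0.59259204) = 0.8946.
z* = 1.282, so margin of error = 1.282 × 0.8946 = 1.1469.
Difference in means = 13.7 − 28.7 = -15.0000.
-15.0000 ± 1.1469 → (-16.15, -13.85).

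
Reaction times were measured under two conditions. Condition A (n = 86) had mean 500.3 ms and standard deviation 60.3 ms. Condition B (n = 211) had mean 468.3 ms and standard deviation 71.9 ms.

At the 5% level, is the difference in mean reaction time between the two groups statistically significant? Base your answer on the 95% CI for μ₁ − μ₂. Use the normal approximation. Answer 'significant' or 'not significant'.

significant

SE₁ = s₁/√n₁ = 60.3/√86 = 6.5023; SE₂ = 71.9/√211 = 4.9498.
Independent samples, unequal variances: SE_diff = √(SE₁² + SE₂²) = √(42.27990529 + 24.50052004) = 8.1719.
z* = 1.960, so margin of error = 1.960 × 8.1719 = 16.0169.
Difference in means = 500.3 − 468.3 = 32.0000.
32.0000 ± 16.0169 → (15.9831, 48.0169).
The interval (15.9831, 48.0169) does not contain 0, so the difference is significant.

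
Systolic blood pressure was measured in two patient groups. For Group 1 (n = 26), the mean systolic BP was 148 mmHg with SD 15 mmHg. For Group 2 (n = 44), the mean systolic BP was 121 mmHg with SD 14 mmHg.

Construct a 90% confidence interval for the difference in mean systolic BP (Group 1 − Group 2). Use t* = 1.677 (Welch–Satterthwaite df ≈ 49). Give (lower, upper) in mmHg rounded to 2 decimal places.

(20.93, 33.07)

Standard errors of each mean: 15/√26 = 2.9417 and 14/√44 = 2.1106.
SE(x̄₁ − x̄₂) = √(2.9417² + 2.1106²) = 3.6205 for independent samples with unequal variances.
With t* = 1.677, the margin is 1.677 × 3.6205 = 6.0716.
x̄₁ − x̄₂ = 148 − 121 = 27.0000; the interval is 27.0000 ± 6.0716 = (20.93, 33.07).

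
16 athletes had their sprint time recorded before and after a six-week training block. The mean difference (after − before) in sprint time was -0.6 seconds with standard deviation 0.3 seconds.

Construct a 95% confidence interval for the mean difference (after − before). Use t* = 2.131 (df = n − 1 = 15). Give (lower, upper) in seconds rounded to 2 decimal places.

This is a matched-pairs design, so SE = s_d/√n = 0.3/√16 = 0.0750.
Margin = 2.131 × 0.0750 = 0.1598; the interval is -0.6 ± 0.1598 = (-0.76, -0.44).

(-0.76, -0.44)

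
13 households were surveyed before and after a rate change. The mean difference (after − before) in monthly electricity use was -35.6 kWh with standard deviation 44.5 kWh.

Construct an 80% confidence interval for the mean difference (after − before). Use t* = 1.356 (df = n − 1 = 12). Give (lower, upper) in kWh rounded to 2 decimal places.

(-52.34, -18.86)

Paired design: SE = s_d/√n = 44.5/√13 = 12.3421.
t* = 1.356; margin of error = 1.356 × 12.3421 = 16.7359.
-35.6 ± 16.7359 → (-52.34, -18.86).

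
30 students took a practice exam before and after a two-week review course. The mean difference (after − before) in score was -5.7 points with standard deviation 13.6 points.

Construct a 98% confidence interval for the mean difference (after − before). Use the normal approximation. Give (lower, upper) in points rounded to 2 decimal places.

This is a matched-pairs design, so SE = s_d/√n = 13.6/√30 = 2.4830.
Margin = 2.326 × 2.4830 = 5.7755; the interval is -5.7 ± 5.7755 = (-11.48, 0.08).

(-11.48, 0.08)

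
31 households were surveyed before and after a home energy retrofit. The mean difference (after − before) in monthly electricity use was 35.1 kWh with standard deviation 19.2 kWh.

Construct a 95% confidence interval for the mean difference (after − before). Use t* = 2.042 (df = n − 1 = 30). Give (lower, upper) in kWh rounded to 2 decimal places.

(28.06, 42.14)

This is a matched-pairs design, so SE = s_d/√n = 19.2/√31 = 3.4484.
Margin = 2.042 × 3.4484 = 7.0416; the interval is 35.1 ± 7.0416 = (28.06, 42.14).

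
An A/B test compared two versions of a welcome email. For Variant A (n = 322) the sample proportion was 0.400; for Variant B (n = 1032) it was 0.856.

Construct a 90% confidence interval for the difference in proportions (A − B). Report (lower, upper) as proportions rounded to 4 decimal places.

SE₁ = √(p̂₁(1−p̂₁)/n₁) = √(0.4000·0.6000/322) = 0.02730; SE₂ = √(0.8560·0.1440/1032) = 0.01093.
Independent samples: SE of the difference = √(SE₁² + SE₂²) = √(0.00074529 + 0.0001194649) = 0.02941.
z* for 90% confidence is 1.645, so the margin of error is 1.645 × 0.02941 = 0.04838.
Point estimate p̂₁ − p̂₂ = 0.4000 − 0.8560 = -0.4560.
-0.4560 ± 0.04838 → (-0.5044, -0.4076).

(-0.5044, -0.4076)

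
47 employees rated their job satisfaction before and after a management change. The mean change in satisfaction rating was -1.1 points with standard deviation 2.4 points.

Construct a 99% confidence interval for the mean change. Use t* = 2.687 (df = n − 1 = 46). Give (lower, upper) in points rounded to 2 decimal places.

(-2.04, -0.16)

This is a matched-pairs design, so SE = s_d/√n = 2.4/√47 = 0.3501.
Margin = 2.687 × 0.3501 = 0.9407; the interval is -1.1 ± 0.9407 = (-2.04, -0.16).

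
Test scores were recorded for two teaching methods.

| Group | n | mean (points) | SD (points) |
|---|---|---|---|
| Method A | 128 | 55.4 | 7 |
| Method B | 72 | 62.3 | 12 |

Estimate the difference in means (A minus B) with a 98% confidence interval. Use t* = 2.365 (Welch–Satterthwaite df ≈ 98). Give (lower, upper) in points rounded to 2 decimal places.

Per-group SEs: s₁/√n₁ = 7/√128 = 0.6187, s₂/√n₂ = 12/√72 = 1.4142.
Unpooled SE of the difference: √(0.38278969 + 1.99996164) = 1.5436.
Margin of error = t* · SE = 2.365 × 1.5436 = 3.6506.
x̄₁ − x̄₂ = 55.4 − 62.3 = -6.9000.
CI: -6.9000 ± 3.6506 = (-10.55, -3.25).

(-10.55, -3.25)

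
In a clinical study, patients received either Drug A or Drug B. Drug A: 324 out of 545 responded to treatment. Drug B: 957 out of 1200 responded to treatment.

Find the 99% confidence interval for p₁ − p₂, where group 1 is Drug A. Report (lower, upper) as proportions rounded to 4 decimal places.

(-0.2649, -0.1411)

p̂₁ = 324/545 = 0.5945 and p̂₂ = 957/1200 = 0.7975.
SE₁ = √(p̂₁(1−p̂₁)/n₁) = √(0.5945·0.4055/545) = 0.02103; SE₂ = √(0.7975·0.2025/1200) = 0.01160.
Independent samples: SE of the difference = √(SE₁² + SE₂²) = √(0.0004422609 + 0.00013456) = 0.02402.
z* for 99% confidence is 2.576, so the margin of error is 2.576 × 0.02402 = 0.06188.
Point estimate p̂₁ − p̂₂ = 0.5945 − 0.7975 = -0.2030.
-0.2030 ± 0.06188 → (-0.2649, -0.1411).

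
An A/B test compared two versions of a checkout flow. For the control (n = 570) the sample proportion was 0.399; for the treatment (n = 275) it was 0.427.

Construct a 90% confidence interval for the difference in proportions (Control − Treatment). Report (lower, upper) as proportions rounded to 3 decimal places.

Each SE is √(p̂(1−p̂)/n): √(0.3990·0.6010/570) = 0.02051 and √(0.4270·0.5730/275) = 0.02983.
SE(p̂₁ − p̂₂) = √(SE₁² + SE₂²) = √(0.0004206601 + 0.0008898289) = 0.03620, since the two samples are independent.
At 90% confidence z* = 1.645; margin = 1.645 × 0.03620 = 0.05955.
The difference is 0.3990 − 0.4270 = -0.0280, so the interval is -0.0280 ± 0.05955 = (-0.088, 0.032).

(-0.088, 0.032)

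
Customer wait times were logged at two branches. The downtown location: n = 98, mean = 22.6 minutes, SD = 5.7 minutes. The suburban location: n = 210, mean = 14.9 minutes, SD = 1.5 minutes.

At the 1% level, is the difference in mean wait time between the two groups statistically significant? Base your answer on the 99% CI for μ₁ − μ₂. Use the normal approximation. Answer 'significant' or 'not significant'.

Standard errors of each mean: 5.7/√98 = 0.5758 and 1.5/√210 = 0.1035.
SE(x̄₁ − x̄₂) = √(0.5758² + 0.1035²) = 0.5850 for independent samples with unequal variances.
With z* = 2.576, the margin is 2.576 × 0.5850 = 1.5070.
x̄₁ − x̄₂ = 22.6 − 14.9 = 7.7000; the interval is 7.7000 ± 1.5070 = (6.1930, 9.2070).
The interval (6.1930, 9.2070) does not contain 0, so the difference is significant.

significant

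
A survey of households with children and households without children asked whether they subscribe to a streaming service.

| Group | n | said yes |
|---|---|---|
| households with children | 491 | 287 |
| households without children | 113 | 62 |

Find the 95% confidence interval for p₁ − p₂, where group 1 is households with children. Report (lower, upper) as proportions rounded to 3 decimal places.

(-0.066, 0.137)

p̂₁ = 287/491 = 0.5845 and p̂₂ = 62/113 = 0.5487.
SE₁ = √(p̂₁(1−p̂₁)/n₁) = √(0.5845·0.4155/491) = 0.02224; SE₂ = √(0.5487·0.4513/113) = 0.04681.
Independent samples: SE of the difference = √(SE₁² + SE₂²) = √(0.0004946176 + 0.0021911761) = 0.05182.
z* for 95% confidence is 1.960, so the margin of error is 1.960 × 0.05182 = 0.10157.
Point estimate p̂₁ − p̂₂ = 0.5845 − 0.5487 = 0.0358.
0.0358 ± 0.10157 → (-0.066, 0.137).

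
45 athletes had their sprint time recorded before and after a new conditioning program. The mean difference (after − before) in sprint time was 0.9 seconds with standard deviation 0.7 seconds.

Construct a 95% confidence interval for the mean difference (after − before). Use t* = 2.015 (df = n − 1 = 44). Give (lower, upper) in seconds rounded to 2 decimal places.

This is a matched-pairs design, so SE = s_d/√n = 0.7/√45 = 0.1043.
Margin = 2.015 × 0.1043 = 0.2102; the interval is 0.9 ± 0.2102 = (0.69, 1.11).

(0.69, 1.11)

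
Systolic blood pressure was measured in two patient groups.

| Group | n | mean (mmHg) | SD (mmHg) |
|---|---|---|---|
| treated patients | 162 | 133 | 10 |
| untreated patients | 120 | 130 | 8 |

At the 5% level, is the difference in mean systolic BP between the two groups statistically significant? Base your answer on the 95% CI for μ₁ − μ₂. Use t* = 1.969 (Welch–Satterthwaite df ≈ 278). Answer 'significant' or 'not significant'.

Per-group SEs: s₁/√n₁ = 10/√162 = 0.7857, s₂/√n₂ = 8/√120 = 0.7303.
Unpooled SE of the difference: √(0.61732449 + 0.53333809) = 1.0727.
Margin of error = t* · SE = 1.969 × 1.0727 = 2.1121.
x̄₁ − x̄₂ = 133 − 130 = 3.0000.
CI: 3.0000 ± 2.1121 = (0.8879, 5.1121).
The interval (0.8879, 5.1121) does not contain 0, so the difference is significant.

significant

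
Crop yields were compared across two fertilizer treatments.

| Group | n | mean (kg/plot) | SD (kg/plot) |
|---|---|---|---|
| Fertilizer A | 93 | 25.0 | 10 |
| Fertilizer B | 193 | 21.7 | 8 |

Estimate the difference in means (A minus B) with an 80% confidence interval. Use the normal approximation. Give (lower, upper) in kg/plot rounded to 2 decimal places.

Per-group SEs: s₁/√n₁ = 10/√93 = 1.0370, s₂/√n₂ = 8/√193 = 0.5759.
Unpooled SE of the difference: √(1.075369 + 0.33166081) = 1.1862.
Margin of error = z* · SE = 1.282 × 1.1862 = 1.5207.
x̄₁ − x̄₂ = 25.0 − 21.7 = 3.3000.
CI: 3.3000 ± 1.5207 = (1.78, 4.82).

(1.78, 4.82)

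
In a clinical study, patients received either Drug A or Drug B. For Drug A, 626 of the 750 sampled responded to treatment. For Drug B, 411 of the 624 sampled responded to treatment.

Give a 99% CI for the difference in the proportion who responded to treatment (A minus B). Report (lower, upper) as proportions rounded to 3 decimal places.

(0.116, 0.236)

p̂₁ = 626/750 = 0.8347 and p̂₂ = 411/624 = 0.6587.
SE₁ = √(p̂₁(1−p̂₁)/n₁) = √(0.8347·0.1653/750) = 0.01356; SE₂ = √(0.6587·0.3413/624) = 0.01898.
Independent samples: SE of the difference = √(SE₁² + SE₂²) = √(0.0001838736 + 0.0003602404) = 0.02333.
z* for 99% confidence is 2.576, so the margin of error is 2.576 × 0.02333 = 0.06010.
Point estimate p̂₁ − p̂₂ = 0.8347 − 0.6587 = 0.1760.
0.1760 ± 0.06010 → (0.116, 0.236).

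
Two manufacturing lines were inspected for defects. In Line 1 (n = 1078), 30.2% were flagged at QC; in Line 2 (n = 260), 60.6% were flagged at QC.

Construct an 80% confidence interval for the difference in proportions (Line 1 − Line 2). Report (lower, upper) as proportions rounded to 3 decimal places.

Each SE is √(p̂(1−p̂)/n): √(0.3020·0.6980/1078) = 0.01398 and √(0.6060·0.3940/260) = 0.03030.
SE(p̂₁ − p̂₂) = √(SE₁² + SE₂²) = √(0.0001954404 + 0.00091809) = 0.03337, since the two samples are independent.
At 80% confidence z* = 1.282; margin = 1.282 × 0.03337 = 0.04278.
The difference is 0.3020 − 0.6060 = -0.3040, so the interval is -0.3040 ± 0.04278 = (-0.347, -0.261).

(-0.347, -0.261)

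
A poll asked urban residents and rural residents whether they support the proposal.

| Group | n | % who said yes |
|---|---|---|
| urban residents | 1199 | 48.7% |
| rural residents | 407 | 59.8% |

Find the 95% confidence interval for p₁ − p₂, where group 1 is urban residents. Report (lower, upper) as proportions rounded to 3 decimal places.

(-0.166, -0.056)

The two standard errors are √(0.4870×0.5130/1199) = 0.01443 and √(0.5980×0.4020/407) = 0.02430.
Because the samples are independent, SE_diff = √(0.01443² + 0.02430²) = 0.02826.
Using z* = 1.960 for 95%, ME = 1.960 × 0.02826 = 0.05539.
p̂₁ − p̂₂ = -0.1110; interval -0.1110 ± 0.05539 gives (-0.166, -0.056).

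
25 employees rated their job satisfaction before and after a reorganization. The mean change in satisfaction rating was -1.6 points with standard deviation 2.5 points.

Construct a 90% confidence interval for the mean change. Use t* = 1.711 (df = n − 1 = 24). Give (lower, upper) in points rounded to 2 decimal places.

(-2.46, -0.74)

This is a matched-pairs design, so SE = s_d/√n = 2.5/√25 = 0.5000.
Margin = 1.711 × 0.5000 = 0.8555; the interval is -1.6 ± 0.8555 = (-2.46, -0.74).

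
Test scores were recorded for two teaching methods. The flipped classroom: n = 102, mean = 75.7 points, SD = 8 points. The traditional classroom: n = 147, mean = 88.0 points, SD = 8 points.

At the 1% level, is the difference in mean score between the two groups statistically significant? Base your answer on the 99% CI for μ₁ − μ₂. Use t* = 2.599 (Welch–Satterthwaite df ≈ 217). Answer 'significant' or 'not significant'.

significant

Standard errors of each mean: 8/√102 = 0.7921 and 8/√147 = 0.6598.
SE(x̄₁ − x̄₂) = √(0.7921² + 0.6598²) = 1.0309 for independent samples with unequal variances.
With t* = 2.599, the margin is 2.599 × 1.0309 = 2.6793.
x̄₁ − x̄₂ = 75.7 − 88.0 = -12.3000; the interval is -12.3000 ± 2.6793 = (-14.9793, -9.6207).
The interval (-14.9793, -9.6207) does not contain 0, so the difference is significant.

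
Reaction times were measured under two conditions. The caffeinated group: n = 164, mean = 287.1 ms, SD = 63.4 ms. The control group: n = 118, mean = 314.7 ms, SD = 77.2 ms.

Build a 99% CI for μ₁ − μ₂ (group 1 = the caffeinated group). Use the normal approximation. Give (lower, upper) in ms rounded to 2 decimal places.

(-49.91, -5.29)

SE₁ = s₁/√n₁ = 63.4/√164 = 4.9507; SE₂ = 77.2/√118 = 7.1068.
Independent samples, unequal variances: SE_diff = √(SE₁² + SE₂²) = √(24.50943049 + 50.50660624) = 8.6612.
z* = 2.576, so margin of error = 2.576 × 8.6612 = 22.3113.
Difference in means = 287.1 − 314.7 = -27.6000.
-27.6000 ± 22.3113 → (-49.91, -5.29).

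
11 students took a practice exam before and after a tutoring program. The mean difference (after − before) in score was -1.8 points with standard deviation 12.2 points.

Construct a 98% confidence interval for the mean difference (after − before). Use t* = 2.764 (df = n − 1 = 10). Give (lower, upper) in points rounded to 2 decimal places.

Paired design: SE = s_d/√n = 12.2/√11 = 3.6784.
t* = 2.764; margin of error = 2.764 × 3.6784 = 10.1671.
-1.8 ± 10.1671 → (-11.97, 8.37).

(-11.97, 8.37)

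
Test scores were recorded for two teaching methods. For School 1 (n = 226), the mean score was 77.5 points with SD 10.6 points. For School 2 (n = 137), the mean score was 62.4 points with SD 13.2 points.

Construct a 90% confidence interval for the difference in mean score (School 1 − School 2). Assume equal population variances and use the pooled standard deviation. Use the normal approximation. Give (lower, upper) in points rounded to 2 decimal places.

(13.03, 17.17)

s_p = √[((n₁−1)s₁² + (n₂−1)s₂²)/(n₁+n₂−2)] = √[(225·10.6² + 136·13.2²)/361] = 11.6478.
SE = 11.6478·√(1/226 + 1/137) = 1.2612.
With z* = 1.645, margin = 1.645 × 1.2612 = 2.0747.
x̄₁ − x̄₂ = 77.5 − 62.4 = 15.1000; interval 15.1000 ± 2.0747 = (13.03, 17.17).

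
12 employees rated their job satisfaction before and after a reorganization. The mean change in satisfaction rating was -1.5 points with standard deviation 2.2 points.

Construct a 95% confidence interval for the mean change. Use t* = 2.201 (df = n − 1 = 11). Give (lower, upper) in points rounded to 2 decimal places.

Paired design: SE = s_d/√n = 2.2/√12 = 0.6351.
t* = 2.201; margin of error = 2.201 × 0.6351 = 1.3979.
-1.5 ± 1.3979 → (-2.90, -0.10).

(-2.90, -0.10)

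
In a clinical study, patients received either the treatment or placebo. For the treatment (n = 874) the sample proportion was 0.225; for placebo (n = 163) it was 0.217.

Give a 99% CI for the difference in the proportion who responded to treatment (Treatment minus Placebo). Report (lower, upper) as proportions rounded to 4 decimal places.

(-0.0828, 0.0988)

Each SE is √(p̂(1−p̂)/n): √(0.2250·0.7750/874) = 0.01412 and √(0.2170·0.7830/163) = 0.03229.
SE(p̂₁ − p̂₂) = √(SE₁² + SE₂²) = √(0.0001993744 + 0.0010426441) = 0.03524, since the two samples are independent.
At 99% confidence z* = 2.576; margin = 2.576 × 0.03524 = 0.09078.
The difference is 0.2250 − 0.2170 = 0.0080, so the interval is 0.0080 ± 0.09078 = (-0.0828, 0.0988).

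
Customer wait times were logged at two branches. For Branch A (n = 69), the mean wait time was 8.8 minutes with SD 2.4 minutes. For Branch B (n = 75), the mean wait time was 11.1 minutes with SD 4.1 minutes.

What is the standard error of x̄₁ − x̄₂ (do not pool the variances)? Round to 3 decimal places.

Per-group SEs: s₁/√n₁ = 2.4/√69 = 0.2889, s₂/√n₂ = 4.1/√75 = 0.4734.
Unpooled SE of the difference: √(0.08346321 + 0.22410756) = 0.5546.

0.555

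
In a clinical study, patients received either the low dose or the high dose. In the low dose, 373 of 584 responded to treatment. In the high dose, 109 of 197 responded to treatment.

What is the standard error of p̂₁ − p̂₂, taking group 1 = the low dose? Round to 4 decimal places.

0.0406

First, p̂₁ = 373/584 = 0.6387; p̂₂ = 109/197 = 0.5533.
The two standard errors are √(0.6387×0.3613/584) = 0.01988 and √(0.5533×0.4467/197) = 0.03542.
Because the samples are independent, SE_diff = √(0.01988² + 0.03542²) = 0.04062.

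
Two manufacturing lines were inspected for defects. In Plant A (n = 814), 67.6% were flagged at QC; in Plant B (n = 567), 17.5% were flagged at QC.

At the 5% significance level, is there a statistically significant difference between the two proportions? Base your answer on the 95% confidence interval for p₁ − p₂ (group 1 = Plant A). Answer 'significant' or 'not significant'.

significant

Each SE is √(p̂(1−p̂)/n): √(0.6760·0.3240/814) = 0.01640 and √(0.1750·0.8250/567) = 0.01596.
SE(p̂₁ − p̂₂) = √(SE₁² + SE₂²) = √(0.00026896 + 0.0002547216) = 0.02288, since the two samples are independent.
At 95% confidence z* = 1.960; margin = 1.960 × 0.02288 = 0.04484.
The difference is 0.6760 − 0.1750 = 0.5010, so the interval is 0.5010 ± 0.04484 = (0.45616, 0.54584).
The interval (0.45616, 0.54584) does not contain 0, so the difference is significant.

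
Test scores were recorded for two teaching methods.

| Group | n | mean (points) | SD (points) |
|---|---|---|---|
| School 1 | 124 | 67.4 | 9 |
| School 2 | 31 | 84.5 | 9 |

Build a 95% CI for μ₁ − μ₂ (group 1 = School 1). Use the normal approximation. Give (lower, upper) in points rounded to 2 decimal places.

(-20.64, -13.56)

SE₁ = s₁/√n₁ = 9/√124 = 0.8082; SE₂ = 9/√31 = 1.6164.
Independent samples, unequal variances: SE_diff = √(SE₁² + SE₂²) = √(0.65318724 + 2.61274896) = 1.8072.
z* = 1.960, so margin of error = 1.960 × 1.8072 = 3.5421.
Difference in means = 67.4 − 84.5 = -17.1000.
-17.1000 ± 3.5421 → (-20.64, -13.56).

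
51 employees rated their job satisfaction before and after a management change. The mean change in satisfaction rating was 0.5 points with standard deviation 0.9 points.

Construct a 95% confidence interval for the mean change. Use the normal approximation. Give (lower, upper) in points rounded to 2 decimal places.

This is a matched-pairs design, so SE = s_d/√n = 0.9/√51 = 0.1260.
Margin = 1.960 × 0.1260 = 0.2470; the interval is 0.5 ± 0.2470 = (0.25, 0.75).

(0.25, 0.75)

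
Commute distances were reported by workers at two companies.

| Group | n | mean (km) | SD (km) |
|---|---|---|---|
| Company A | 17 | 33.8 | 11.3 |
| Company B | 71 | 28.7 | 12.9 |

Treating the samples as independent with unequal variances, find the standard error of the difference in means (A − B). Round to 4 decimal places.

SE₁ = s₁/√n₁ = 11.3/√17 = 2.7407; SE₂ = 12.9/√71 = 1.5309.
Independent samples, unequal variances: SE_diff = √(SE₁² + SE₂²) = √(7.51143649 + 2.34365481) = 3.1393.

3.1393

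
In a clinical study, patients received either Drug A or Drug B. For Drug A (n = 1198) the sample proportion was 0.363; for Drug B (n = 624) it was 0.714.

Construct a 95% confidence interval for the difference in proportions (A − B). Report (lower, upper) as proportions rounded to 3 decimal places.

Each SE is √(p̂(1−p̂)/n): √(0.3630·0.6370/1198) = 0.01389 and √(0.7140·0.2860/624) = 0.01809.
SE(p̂₁ − p̂₂) = √(SE₁² + SE₂²) = √(0.0001929321 + 0.0003272481) = 0.02281, since the two samples are independent.
At 95% confidence z* = 1.960; margin = 1.960 × 0.02281 = 0.04471.
The difference is 0.3630 − 0.7140 = -0.3510, so the interval is -0.3510 ± 0.04471 = (-0.396, -0.306).

(-0.396, -0.306)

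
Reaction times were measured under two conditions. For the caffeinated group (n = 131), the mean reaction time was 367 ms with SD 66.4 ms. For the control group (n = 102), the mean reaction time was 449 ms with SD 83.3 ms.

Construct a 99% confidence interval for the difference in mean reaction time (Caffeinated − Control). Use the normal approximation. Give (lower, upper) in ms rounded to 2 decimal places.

(-107.98, -56.02)

Per-group SEs: s₁/√n₁ = 66.4/√131 = 5.8014, s₂/√n₂ = 83.3/√102 = 8.2479.
Unpooled SE of the difference: √(33.65624196 + 68.02785441) = 10.0839.
Margin of error = z* · SE = 2.576 × 10.0839 = 25.9761.
x̄₁ − x̄₂ = 367 − 449 = -82.0000.
CI: -82.0000 ± 25.9761 = (-107.98, -56.02).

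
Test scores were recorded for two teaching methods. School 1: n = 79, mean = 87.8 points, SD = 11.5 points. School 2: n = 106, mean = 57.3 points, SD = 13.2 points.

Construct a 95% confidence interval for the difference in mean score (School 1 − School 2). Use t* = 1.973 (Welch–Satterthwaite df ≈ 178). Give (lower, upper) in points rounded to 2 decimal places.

SE₁ = s₁/√n₁ = 11.5/√79 = 1.2939; SE₂ = 13.2/√106 = 1.2821.
Independent samples, unequal variances: SE_diff = √(SE₁² + SE₂²) = √(1.67417721 + 1.64378041) = 1.8215.
t* = 1.973, so margin of error = 1.973 × 1.8215 = 3.5938.
Difference in means = 87.8 − 57.3 = 30.5000.
30.5000 ± 3.5938 → (26.91, 34.09).

(26.91, 34.09)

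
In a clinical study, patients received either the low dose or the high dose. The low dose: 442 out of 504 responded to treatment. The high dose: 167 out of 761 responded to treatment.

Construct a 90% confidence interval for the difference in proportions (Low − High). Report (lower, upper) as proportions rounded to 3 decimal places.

(0.623, 0.692)

p̂₁ = 442/504 = 0.8770 and p̂₂ = 167/761 = 0.2194.
SE₁ = √(p̂₁(1−p̂₁)/n₁) = √(0.8770·0.1230/504) = 0.01463; SE₂ = √(0.2194·0.7806/761) = 0.01500.
Independent samples: SE of the difference = √(SE₁² + SE₂²) = √(0.0002140369 + 0.000225) = 0.02095.
z* for 90% confidence is 1.645, so the margin of error is 1.645 × 0.02095 = 0.03446.
Point estimate p̂₁ − p̂₂ = 0.8770 − 0.2194 = 0.6576.
0.6576 ± 0.03446 → (0.623, 0.692).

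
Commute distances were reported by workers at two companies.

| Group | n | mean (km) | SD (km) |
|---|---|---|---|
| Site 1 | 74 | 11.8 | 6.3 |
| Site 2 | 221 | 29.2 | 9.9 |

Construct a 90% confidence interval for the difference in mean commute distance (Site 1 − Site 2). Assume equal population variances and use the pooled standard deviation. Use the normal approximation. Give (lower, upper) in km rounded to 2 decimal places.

(-19.42, -15.38)

s_p = √[((n₁−1)s₁² + (n₂−1)s₂²)/(n₁+n₂−2)] = √[(73·6.3² + 220·9.9²)/293] = 9.1367.
SE = 9.1367·√(1/74 + 1/221) = 1.2271.
With z* = 1.645, margin = 1.645 × 1.2271 = 2.0186.
x̄₁ − x̄₂ = 11.8 − 29.2 = -17.4000; interval -17.4000 ± 2.0186 = (-19.42, -15.38).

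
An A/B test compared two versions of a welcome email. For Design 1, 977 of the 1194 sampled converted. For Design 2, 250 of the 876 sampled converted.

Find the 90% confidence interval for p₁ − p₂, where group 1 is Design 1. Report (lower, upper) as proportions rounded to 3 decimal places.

(0.502, 0.564)

First, p̂₁ = 977/1194 = 0.8183; p̂₂ = 250/876 = 0.2854.
The two standard errors are √(0.8183×0.1817/1194) = 0.01116 and √(0.2854×0.7146/876) = 0.01526.
Because the samples are independent, SE_diff = √(0.01116² + 0.01526²) = 0.01891.
Using z* = 1.645 for 90%, ME = 1.645 × 0.01891 = 0.03111.
p̂₁ − p̂₂ = 0.5329; interval 0.5329 ± 0.03111 gives (0.502, 0.564).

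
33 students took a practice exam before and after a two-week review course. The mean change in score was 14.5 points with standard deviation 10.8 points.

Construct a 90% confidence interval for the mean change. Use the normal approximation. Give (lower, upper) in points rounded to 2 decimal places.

(11.41, 17.59)

Paired design: SE = s_d/√n = 10.8/√33 = 1.8800.
z* = 1.645; margin of error = 1.645 × 1.8800 = 3.0926.
14.5 ± 3.0926 → (11.41, 17.59).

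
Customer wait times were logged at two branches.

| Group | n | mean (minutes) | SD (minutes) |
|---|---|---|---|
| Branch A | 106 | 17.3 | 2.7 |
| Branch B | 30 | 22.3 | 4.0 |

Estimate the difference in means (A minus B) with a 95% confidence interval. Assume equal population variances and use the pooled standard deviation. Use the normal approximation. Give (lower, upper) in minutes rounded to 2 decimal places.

s_p = √[((n₁−1)s₁² + (n₂−1)s₂²)/(n₁+n₂−2)] = √[(105·2.7² + 29·4.0²)/134] = 3.0290.
SE = 3.0290·√(1/106 + 1/30) = 0.6264.
With z* = 1.960, margin = 1.960 × 0.6264 = 1.2277.
x̄₁ − x̄₂ = 17.3 − 22.3 = -5.0000; interval -5.0000 ± 1.2277 = (-6.23, -3.77).

(-6.23, -3.77)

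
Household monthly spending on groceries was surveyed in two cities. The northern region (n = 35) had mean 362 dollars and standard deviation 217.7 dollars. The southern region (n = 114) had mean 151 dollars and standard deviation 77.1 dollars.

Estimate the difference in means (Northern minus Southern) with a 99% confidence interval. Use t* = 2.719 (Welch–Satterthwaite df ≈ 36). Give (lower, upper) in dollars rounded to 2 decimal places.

Per-group SEs: s₁/√n₁ = 217.7/√35 = 36.7980, s₂/√n₂ = 77.1/√114 = 7.2211.
Unpooled SE of the difference: √(1354.092804 + 52.14428521) = 37.4998.
Margin of error = t* · SE = 2.719 × 37.4998 = 101.9620.
x̄₁ − x̄₂ = 362 − 151 = 211.0000.
CI: 211.0000 ± 101.9620 = (109.04, 312.96).

(109.04, 312.96)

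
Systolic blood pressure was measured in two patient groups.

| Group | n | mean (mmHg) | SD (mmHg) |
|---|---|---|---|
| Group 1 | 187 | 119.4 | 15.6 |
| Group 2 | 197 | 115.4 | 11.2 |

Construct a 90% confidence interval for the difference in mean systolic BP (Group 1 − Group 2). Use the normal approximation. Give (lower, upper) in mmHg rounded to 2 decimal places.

(1.71, 6.29)

SE₁ = s₁/√n₁ = 15.6/√187 = 1.1408; SE₂ = 11.2/√197 = 0.7980.
Independent samples, unequal variances: SE_diff = √(SE₁² + SE₂²) = √(1.30142464 + 0.636804) = 1.3922.
z* = 1.645, so margin of error = 1.645 × 1.3922 = 2.2902.
Difference in means = 119.4 − 115.4 = 4.0000.
4.0000 ± 2.2902 → (1.71, 6.29).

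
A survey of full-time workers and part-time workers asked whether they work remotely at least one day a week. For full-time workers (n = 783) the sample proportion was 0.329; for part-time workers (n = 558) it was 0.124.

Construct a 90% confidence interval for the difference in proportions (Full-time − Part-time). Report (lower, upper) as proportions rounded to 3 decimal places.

The two standard errors are √(0.3290×0.6710/783) = 0.01679 and √(0.1240×0.8760/558) = 0.01395.
Because the samples are independent, SE_diff = √(0.01679² + 0.01395²) = 0.02183.
Using z* = 1.645 for 90%, ME = 1.645 × 0.02183 = 0.03591.
p̂₁ − p̂₂ = 0.2050; interval 0.2050 ± 0.03591 gives (0.169, 0.241).

(0.169, 0.241)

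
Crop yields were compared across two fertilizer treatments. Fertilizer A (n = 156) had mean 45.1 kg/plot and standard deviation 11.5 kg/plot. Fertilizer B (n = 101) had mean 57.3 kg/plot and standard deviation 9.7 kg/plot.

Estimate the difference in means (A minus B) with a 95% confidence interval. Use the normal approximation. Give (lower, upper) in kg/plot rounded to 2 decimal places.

SE₁ = s₁/√n₁ = 11.5/√156 = 0.9207; SE₂ = 9.7/√101 = 0.9652.
Independent samples, unequal variances: SE_diff = √(SE₁² + SE₂²) = √(0.84768849 + 0.93161104) = 1.3339.
z* = 1.960, so margin of error = 1.960 × 1.3339 = 2.6144.
Difference in means = 45.1 − 57.3 = -12.2000.
-12.2000 ± 2.6144 → (-14.81, -9.59).

(-14.81, -9.59)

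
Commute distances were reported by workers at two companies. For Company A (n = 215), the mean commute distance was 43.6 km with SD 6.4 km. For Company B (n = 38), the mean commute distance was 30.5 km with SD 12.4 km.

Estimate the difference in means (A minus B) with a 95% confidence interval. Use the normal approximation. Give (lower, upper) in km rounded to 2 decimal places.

SE₁ = s₁/√n₁ = 6.4/√215 = 0.4365; SE₂ = 12.4/√38 = 2.0115.
Independent samples, unequal variances: SE_diff = √(SE₁² + SE₂²) = √(0.19053225 + 4.04613225) = 2.0583.
z* = 1.960, so margin of error = 1.960 × 2.0583 = 4.0343.
Difference in means = 43.6 − 30.5 = 13.1000.
13.1000 ± 4.0343 → (9.07, 17.13).

(9.07, 17.13)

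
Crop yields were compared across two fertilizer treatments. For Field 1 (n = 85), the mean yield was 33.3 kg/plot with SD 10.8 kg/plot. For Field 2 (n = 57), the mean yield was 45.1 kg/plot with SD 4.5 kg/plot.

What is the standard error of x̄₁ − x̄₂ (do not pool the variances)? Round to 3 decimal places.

1.314

SE₁ = s₁/√n₁ = 10.8/√85 = 1.1714; SE₂ = 4.5/√57 = 0.5960.
Independent samples, unequal variances: SE_diff = √(SE₁² + SE₂²) = √(1.37217796 + 0.355216) = 1.3143.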